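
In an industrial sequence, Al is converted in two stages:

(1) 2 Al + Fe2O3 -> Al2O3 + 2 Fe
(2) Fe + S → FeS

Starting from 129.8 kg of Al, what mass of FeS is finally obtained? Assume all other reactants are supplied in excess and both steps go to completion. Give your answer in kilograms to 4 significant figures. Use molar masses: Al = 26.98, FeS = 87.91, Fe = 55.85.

422.9 kg

129.8 kg = 129800 g.
n(Al) = 129800 / 26.98 = 4811.0 mol.
Step 1 gives a 2:2 ratio of Al to Fe, so n(Fe) = 4811.0 mol.
In step 2 the Fe:FeS ratio is 1:1, so n(FeS) = 4811.0 mol.
Mass of FeS = 4811.0 × 87.91 = 422930 g = 422.9 kg.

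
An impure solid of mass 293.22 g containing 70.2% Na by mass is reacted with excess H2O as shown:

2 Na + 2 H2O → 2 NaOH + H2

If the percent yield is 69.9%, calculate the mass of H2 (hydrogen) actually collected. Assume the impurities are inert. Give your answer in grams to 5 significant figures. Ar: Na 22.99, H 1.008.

Pure Na available = 293.22 g × 0.702 = 205.840 g.
M(Na) = 22.99 g/mol.
M(H2) = 2(1.008) = 2.016 g/mol.
n(Na) = 205.840 g / 22.99 g/mol = 8.95348 mol.
From the equation the Na:H2 mole ratio is 2:1, so n(H2) = 8.95348 × 1/2 = 4.47674 mol.
Mass of H2 = 4.47674 mol × 2.016 g/mol = 9.02510 g.
Actual mass collected = 9.02510 g × 0.699 = 6.30855 g.

6.3085 g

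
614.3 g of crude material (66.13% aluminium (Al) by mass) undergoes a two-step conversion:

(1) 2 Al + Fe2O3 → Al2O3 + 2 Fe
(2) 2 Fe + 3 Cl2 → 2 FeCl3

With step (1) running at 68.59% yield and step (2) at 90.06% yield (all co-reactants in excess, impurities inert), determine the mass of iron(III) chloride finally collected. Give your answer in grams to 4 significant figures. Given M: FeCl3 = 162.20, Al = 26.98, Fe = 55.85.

1509 g

Pure Al = 614.3 × 0.6613 = 406.24 g.
n(Al) = 406.24 / 26.98 = 15.057 mol.
Step 1 (Al:Fe = 2:2): theoretical n(Fe) = 15.057 mol; at 68.59% yield, n(Fe) = 10.328 mol.
Step 2 (Fe:FeCl3 = 2:2): theoretical n(FeCl3) = 10.328 mol, so theoretical mass = 10.328 × 162.20 = 1675.1 g.
At 90.06% yield, actual mass of FeCl3 = 1675.1 × 0.9006 = 1508.6 g.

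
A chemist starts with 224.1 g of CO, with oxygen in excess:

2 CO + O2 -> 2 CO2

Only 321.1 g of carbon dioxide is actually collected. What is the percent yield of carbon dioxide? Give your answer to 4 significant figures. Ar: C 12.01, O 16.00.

91.19 %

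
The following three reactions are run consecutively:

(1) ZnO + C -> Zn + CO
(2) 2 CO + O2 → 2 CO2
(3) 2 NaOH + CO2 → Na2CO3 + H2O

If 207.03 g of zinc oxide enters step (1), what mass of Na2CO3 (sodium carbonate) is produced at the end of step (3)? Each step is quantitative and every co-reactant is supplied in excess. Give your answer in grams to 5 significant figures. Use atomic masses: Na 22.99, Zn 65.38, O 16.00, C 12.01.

269.64 g

M(ZnO) = 65.38 + 16.00 = 81.38 g/mol.
M(Na2CO3) = 2(22.99) + 12.01 + 3(16.00) = 105.99 g/mol.
n(ZnO) = 207.03 / 81.38 = 2.54399 mol.
Reaction (1): ZnO→CO ratio 1:1 ⇒ n(CO) = 2.54399 mol.
Reaction (2): CO→CO2 ratio 2:2 ⇒ n(CO2) = 2.54399 mol.
Reaction (3): CO2→Na2CO3 ratio 1:1 ⇒ n(Na2CO3) = 2.54399 mol.
Mass of Na2CO3 = 2.54399 × 105.99 = 269.638 g.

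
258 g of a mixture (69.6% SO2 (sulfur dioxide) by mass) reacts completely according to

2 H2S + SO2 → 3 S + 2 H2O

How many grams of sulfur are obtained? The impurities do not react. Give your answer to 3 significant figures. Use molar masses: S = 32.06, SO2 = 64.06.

270 g

Mass of pure SO2 = 258 g × 0.696 = 179.6 g.
n(SO2) = 179.6 g / 64.06 g/mol = 2.803 mol.
From the equation the SO2:S mole ratio is 1:3, so n(S) = 2.803 × 3/1 = 8.409 mol.
Mass of S = 8.409 mol × 32.06 g/mol = 269.6 g.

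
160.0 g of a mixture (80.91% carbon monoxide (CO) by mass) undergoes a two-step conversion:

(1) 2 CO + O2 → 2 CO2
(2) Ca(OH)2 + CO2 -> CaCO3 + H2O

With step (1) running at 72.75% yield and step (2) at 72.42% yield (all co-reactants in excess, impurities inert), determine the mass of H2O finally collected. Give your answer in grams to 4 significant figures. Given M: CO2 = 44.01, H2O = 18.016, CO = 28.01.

Pure CO = 160.0 × 0.8091 = 129.46 g.
n(CO) = 129.46 / 28.01 = 4.6218 mol.
Step 1 (CO:CO2 = 2:2): theoretical n(CO2) = 4.6218 mol; at 72.75% yield, n(CO2) = 3.3623 mol.
Step 2 (CO2:H2O = 1:1): theoretical n(H2O) = 3.3623 mol, so theoretical mass = 3.3623 × 18.016 = 60.576 g.
At 72.42% yield, actual mass of H2O = 60.576 × 0.7242 = 43.869 g.

43.87 g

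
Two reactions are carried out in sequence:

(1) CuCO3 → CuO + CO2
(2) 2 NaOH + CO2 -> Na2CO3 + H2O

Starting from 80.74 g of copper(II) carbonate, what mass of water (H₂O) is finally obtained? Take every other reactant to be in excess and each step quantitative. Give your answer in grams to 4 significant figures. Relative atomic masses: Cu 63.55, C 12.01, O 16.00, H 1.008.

11.77 g

M(CuCO3) = 63.55 + 12.01 + 3(16.00) = 123.56 g/mol.
M(H2O) = 2(1.008) + 16.00 = 18.016 g/mol.
n(CuCO3) = 80.740 / 123.56 = 0.65345 mol.
Step 1 gives a 1:1 ratio of CuCO3 to CO2, so n(CO2) = 0.65345 mol.
In step 2 the CO2:H2O ratio is 1:1, so n(H2O) = 0.65345 mol.
Mass of H2O = 0.65345 × 18.016 = 11.773 g.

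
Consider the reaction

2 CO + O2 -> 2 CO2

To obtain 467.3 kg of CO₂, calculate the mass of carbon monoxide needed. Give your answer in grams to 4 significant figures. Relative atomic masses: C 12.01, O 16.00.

297400 g

M(CO2) = 12.01 + 2(16.00) = 44.01 g/mol.
M(CO) = 12.01 + 16.00 = 28.01 g/mol.
Convert: 467.3 kg = 467300 g.
n(CO2) = 467300 g / 44.01 g/mol = 10618 mol.
From the equation the CO2:CO mole ratio is 2:2, so n(CO) = 10618 × 2/2 = 10618 mol.
Mass of CO = 10618 mol × 28.01 g/mol = 297410 g.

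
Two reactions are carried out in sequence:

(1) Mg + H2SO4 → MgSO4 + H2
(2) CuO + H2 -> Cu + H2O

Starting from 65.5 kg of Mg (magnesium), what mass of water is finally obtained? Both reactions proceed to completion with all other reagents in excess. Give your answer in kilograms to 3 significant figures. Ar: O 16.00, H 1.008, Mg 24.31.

48.5 kg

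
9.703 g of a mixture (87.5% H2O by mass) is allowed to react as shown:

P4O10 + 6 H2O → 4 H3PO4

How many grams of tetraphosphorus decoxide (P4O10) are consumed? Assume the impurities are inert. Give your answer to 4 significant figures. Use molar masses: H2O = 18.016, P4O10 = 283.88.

22.30 g

Mass of pure H2O = 9.703 g × 0.875 = 8.4901 g.
n(H2O) = 8.4901 g / 18.016 g/mol = 0.47125 mol.
From the equation the H2O:P4O10 mole ratio is 6:1, so n(P4O10) = 0.47125 × 1/6 = 0.078542 mol.
Mass of P4O10 = 0.078542 mol × 283.88 g/mol = 22.297 g.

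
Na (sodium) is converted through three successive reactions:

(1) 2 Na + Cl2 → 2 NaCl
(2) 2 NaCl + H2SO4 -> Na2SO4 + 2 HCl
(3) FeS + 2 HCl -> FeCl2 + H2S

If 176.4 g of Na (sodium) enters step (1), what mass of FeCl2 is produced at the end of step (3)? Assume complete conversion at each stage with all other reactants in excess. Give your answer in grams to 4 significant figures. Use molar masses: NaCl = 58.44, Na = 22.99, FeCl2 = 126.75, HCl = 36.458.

486.3 g

n(Na) = 176.4 / 22.99 = 7.6729 mol.
Reaction (1): Na→NaCl ratio 2:2 ⇒ n(NaCl) = 7.6729 mol.
Reaction (2): NaCl→HCl ratio 2:2 ⇒ n(HCl) = 7.6729 mol.
Reaction (3): HCl→FeCl2 ratio 2:1 ⇒ n(FeCl2) = 3.8365 mol.
Mass of FeCl2 = 3.8365 × 126.75 = 486.27 g.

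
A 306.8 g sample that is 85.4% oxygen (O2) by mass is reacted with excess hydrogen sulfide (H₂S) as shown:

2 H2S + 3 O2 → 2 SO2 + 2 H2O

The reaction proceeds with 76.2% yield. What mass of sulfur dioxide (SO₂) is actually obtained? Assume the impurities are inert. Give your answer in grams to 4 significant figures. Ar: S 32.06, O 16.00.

Pure O2 available = 306.8 g × 0.854 = 262.01 g.
M(O2) = 2(16.00) = 32.00 g/mol.
M(SO2) = 32.06 + 2(16.00) = 64.06 g/mol.
n(O2) = 262.01 g / 32.00 g/mol = 8.1877 mol.
From the equation the O2:SO2 mole ratio is 3:2, so n(SO2) = 8.1877 × 2/3 = 5.4585 mol.
Mass of SO2 = 5.4585 mol × 64.06 g/mol = 349.67 g.
Actual mass collected = 349.67 g × 0.762 = 266.45 g.

266.4 g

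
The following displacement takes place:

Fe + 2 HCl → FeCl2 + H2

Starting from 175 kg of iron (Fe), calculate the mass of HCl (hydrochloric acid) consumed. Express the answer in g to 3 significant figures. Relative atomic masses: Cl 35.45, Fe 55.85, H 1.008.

228000 g

M(Fe) = 55.85 g/mol.
M(HCl) = 1.008 + 35.45 = 36.458 g/mol.
Convert: 175 kg = 175000 g.
n(Fe) = 175000 g / 55.85 g/mol = 3133 mol.
From the equation the Fe:HCl mole ratio is 1:2, so n(HCl) = 3133 × 2/1 = 6267 mol.
Mass of HCl = 6267 mol × 36.458 g/mol = 228500 g.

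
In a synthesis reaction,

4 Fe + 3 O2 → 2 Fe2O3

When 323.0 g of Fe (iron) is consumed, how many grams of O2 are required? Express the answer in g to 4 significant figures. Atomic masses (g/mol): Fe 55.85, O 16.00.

M(Fe) = 55.85 g/mol.
M(O2) = 2(16.00) = 32.00 g/mol.
n(Fe) = 323.00 g / 55.85 g/mol = 5.7833 mol.
From the equation the Fe:O2 mole ratio is 4:3, so n(O2) = 5.7833 × 3/4 = 4.3375 mol.
Mass of O2 = 4.3375 mol × 32.00 g/mol = 138.80 g.

138.8 g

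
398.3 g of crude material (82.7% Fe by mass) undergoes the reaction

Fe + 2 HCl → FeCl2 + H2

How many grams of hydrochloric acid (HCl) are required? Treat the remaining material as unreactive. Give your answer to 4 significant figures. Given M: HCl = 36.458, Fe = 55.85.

430.0 g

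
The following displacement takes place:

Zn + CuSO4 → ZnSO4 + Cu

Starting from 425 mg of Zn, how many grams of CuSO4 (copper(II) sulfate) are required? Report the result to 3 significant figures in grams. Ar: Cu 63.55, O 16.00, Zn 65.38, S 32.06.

1.04 g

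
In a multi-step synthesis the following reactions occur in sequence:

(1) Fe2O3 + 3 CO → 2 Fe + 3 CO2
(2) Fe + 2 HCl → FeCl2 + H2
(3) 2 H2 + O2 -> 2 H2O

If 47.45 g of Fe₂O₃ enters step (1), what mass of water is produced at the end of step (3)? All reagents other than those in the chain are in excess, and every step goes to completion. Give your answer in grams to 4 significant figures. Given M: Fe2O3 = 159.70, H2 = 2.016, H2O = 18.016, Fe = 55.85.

n(Fe2O3) = 47.45 / 159.70 = 0.29712 mol.
Reaction (1): Fe2O3→Fe ratio 1:2 ⇒ n(Fe) = 0.59424 mol.
Reaction (2): Fe→H2 ratio 1:1 ⇒ n(H2) = 0.59424 mol.
Reaction (3): H2→H2O ratio 2:2 ⇒ n(H2O) = 0.59424 mol.
Mass of H2O = 0.59424 × 18.016 = 10.706 g.

10.71 g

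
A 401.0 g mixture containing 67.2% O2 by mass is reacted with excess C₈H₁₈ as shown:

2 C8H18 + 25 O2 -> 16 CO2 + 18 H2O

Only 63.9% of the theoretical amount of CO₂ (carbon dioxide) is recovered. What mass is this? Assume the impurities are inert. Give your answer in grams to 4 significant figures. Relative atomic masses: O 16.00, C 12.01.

151.6 g

Pure O2 available = 401.0 g × 0.672 = 269.47 g.
M(O2) = 2(16.00) = 32.00 g/mol.
M(CO2) = 12.01 + 2(16.00) = 44.01 g/mol.
n(O2) = 269.47 g / 32.00 g/mol = 8.4210 mol.
From the equation the O2:CO2 mole ratio is 25:16, so n(CO2) = 8.4210 × 16/25 = 5.3894 mol.
Mass of CO2 = 5.3894 mol × 44.01 g/mol = 237.19 g.
Actual mass collected = 237.19 g × 0.639 = 151.56 g.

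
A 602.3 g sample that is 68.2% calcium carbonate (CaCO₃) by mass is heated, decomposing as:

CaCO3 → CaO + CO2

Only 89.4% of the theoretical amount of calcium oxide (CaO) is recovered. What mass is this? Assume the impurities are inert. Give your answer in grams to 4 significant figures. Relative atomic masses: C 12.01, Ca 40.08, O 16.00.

Pure CaCO3 available = 602.3 g × 0.682 = 410.77 g.
M(CaCO3) = 40.08 + 12.01 + 3(16.00) = 100.09 g/mol.
M(CaO) = 40.08 + 16.00 = 56.08 g/mol.
n(CaCO3) = 410.77 g / 100.09 g/mol = 4.1040 mol.
From the equation the CaCO3:CaO mole ratio is 1:1, so n(CaO) = 4.1040 × 1/1 = 4.1040 mol.
Mass of CaO = 4.1040 mol × 56.08 g/mol = 230.15 g.
Actual mass collected = 230.15 g × 0.894 = 205.76 g.

205.8 g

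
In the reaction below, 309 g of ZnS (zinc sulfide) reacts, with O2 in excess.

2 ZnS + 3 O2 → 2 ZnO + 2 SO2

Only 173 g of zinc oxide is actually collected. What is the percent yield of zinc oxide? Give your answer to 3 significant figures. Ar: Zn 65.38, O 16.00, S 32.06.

67.0 %

M(ZnS) = 65.38 + 32.06 = 97.44 g/mol.
M(ZnO) = 65.38 + 16.00 = 81.38 g/mol.
n(ZnS) = 309.0 g / 97.44 g/mol = 3.171 mol.
From the equation the ZnS:ZnO mole ratio is 2:2, so n(ZnO) = 3.171 × 2/2 = 3.171 mol.
Mass of ZnO = 3.171 mol × 81.38 g/mol = 258.1 g.
This is the theoretical yield. Percent yield = 173 g / 258.1 g × 100% = 67.04%.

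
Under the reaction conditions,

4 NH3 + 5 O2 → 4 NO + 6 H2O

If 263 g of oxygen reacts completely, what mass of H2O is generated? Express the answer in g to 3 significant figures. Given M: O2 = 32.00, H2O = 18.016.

n(O2) = 263.0 g / 32.00 g/mol = 8.219 mol.
From the equation the O2:H2O mole ratio is 5:6, so n(H2O) = 8.219 × 6/5 = 9.863 mol.
Mass of H2O = 9.863 mol × 18.016 g/mol = 177.7 g.

178 g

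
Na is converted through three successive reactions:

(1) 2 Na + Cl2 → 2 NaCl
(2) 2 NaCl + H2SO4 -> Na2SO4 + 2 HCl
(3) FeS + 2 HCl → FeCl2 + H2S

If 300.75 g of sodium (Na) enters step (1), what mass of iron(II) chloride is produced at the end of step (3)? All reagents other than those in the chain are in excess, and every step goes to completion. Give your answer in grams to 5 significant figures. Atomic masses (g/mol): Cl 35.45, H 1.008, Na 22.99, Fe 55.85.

829.06 g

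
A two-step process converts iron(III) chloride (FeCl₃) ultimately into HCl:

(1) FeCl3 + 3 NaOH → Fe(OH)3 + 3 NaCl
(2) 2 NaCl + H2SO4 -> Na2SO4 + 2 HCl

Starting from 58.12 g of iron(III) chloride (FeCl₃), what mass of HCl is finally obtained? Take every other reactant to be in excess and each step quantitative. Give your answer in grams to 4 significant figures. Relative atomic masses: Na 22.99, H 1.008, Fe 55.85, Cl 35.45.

M(FeCl3) = 55.85 + 3(35.45) = 162.20 g/mol.
M(HCl) = 1.008 + 35.45 = 36.458 g/mol.
n(FeCl3) = 58.120 / 162.20 = 0.35832 mol.
Step 1 gives a 1:3 ratio of FeCl3 to NaCl, so n(NaCl) = 1.0750 mol.
In step 2 the NaCl:HCl ratio is 2:2, so n(HCl) = 1.0750 mol.
Mass of HCl = 1.0750 × 36.458 = 39.191 g.

39.19 g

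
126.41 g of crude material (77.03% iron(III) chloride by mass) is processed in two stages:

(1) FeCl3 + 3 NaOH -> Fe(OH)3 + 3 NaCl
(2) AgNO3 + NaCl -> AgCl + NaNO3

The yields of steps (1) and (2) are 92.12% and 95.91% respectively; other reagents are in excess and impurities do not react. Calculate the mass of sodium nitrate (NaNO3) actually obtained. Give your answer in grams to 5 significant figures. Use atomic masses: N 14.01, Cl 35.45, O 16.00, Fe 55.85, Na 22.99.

135.25 g

Pure FeCl3 = 126.41 × 0.7703 = 97.3736 g.
M(FeCl3) = 55.85 + 3(35.45) = 162.20 g/mol.
M(NaNO3) = 22.99 + 14.01 + 3(16.00) = 85.00 g/mol.
n(FeCl3) = 97.3736 / 162.20 = 0.600331 mol.
Step 1 (FeCl3:NaCl = 1:3): theoretical n(NaCl) = 1.80099 mol; at 92.12% yield, n(NaCl) = 1.65907 mol.
Step 2 (NaCl:NaNO3 = 1:1): theoretical n(NaNO3) = 1.65907 mol, so theoretical mass = 1.65907 × 85.00 = 141.021 g.
At 95.91% yield, actual mass of NaNO3 = 141.021 × 0.9591 = 135.253 g.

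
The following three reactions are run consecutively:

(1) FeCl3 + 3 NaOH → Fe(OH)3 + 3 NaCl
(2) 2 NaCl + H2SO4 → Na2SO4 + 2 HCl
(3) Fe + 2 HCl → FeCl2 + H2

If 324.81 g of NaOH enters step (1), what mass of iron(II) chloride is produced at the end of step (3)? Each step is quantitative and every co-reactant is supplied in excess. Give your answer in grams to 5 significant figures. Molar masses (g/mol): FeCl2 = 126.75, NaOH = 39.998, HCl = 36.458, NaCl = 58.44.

n(NaOH) = 324.81 / 39.998 = 8.12066 mol.
Reaction (1): NaOH→NaCl ratio 3:3 ⇒ n(NaCl) = 8.12066 mol.
Reaction (2): NaCl→HCl ratio 2:2 ⇒ n(HCl) = 8.12066 mol.
Reaction (3): HCl→FeCl2 ratio 2:1 ⇒ n(FeCl2) = 4.06033 mol.
Mass of FeCl2 = 4.06033 × 126.75 = 514.647 g.

514.65 g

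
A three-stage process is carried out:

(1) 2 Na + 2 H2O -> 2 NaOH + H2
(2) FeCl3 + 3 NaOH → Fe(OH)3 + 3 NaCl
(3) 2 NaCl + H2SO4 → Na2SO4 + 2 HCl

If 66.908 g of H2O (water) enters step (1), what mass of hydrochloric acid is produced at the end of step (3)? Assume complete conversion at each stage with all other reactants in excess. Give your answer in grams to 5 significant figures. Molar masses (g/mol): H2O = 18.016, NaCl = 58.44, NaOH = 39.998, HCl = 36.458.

135.40 g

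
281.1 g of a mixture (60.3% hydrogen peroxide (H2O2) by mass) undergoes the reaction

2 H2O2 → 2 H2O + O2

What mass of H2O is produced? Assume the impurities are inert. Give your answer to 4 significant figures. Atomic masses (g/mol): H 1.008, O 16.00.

89.77 g

Mass of pure H2O2 = 281.1 g × 0.603 = 169.50 g.
M(H2O2) = 2(1.008) + 2(16.00) = 34.016 g/mol.
M(H2O) = 2(1.008) + 16.00 = 18.016 g/mol.
n(H2O2) = 169.50 g / 34.016 g/mol = 4.9830 mol.
From the equation the H2O2:H2O mole ratio is 2:2, so n(H2O) = 4.9830 × 2/2 = 4.9830 mol.
Mass of H2O = 4.9830 mol × 18.016 g/mol = 89.775 g.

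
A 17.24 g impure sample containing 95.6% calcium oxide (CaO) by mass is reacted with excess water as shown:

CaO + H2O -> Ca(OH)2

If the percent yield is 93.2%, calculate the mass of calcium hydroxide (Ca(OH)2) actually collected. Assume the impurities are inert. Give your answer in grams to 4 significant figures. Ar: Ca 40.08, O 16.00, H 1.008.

20.30 g

Pure CaO available = 17.24 g × 0.956 = 16.481 g.
M(CaO) = 40.08 + 16.00 = 56.08 g/mol.
M(Ca(OH)2) = 40.08 + 2(16.00) + 2(1.008) = 74.096 g/mol.
n(CaO) = 16.481 g / 56.08 g/mol = 0.29389 mol.
From the equation the CaO:Ca(OH)2 mole ratio is 1:1, so n(Ca(OH)2) = 0.29389 × 1/1 = 0.29389 mol.
Mass of Ca(OH)2 = 0.29389 mol × 74.096 g/mol = 21.776 g.
Actual mass collected = 21.776 g × 0.932 = 20.295 g.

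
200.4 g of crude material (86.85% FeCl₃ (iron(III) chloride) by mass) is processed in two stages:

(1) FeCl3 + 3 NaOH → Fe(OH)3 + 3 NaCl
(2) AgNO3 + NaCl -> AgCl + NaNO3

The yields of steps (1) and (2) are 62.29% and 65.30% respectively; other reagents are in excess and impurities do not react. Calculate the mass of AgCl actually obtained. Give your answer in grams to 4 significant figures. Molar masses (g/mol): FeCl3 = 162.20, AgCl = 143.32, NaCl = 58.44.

187.7 g

Pure FeCl3 = 200.4 × 0.8685 = 174.05 g.
n(FeCl3) = 174.05 / 162.20 = 1.0730 mol.
Step 1 (FeCl3:NaCl = 1:3): theoretical n(NaCl) = 3.2191 mol; at 62.29% yield, n(NaCl) = 2.0052 mol.
Step 2 (NaCl:AgCl = 1:1): theoretical n(AgCl) = 2.0052 mol, so theoretical mass = 2.0052 × 143.32 = 287.38 g.
At 65.30% yield, actual mass of AgCl = 287.38 × 0.6530 = 187.66 g.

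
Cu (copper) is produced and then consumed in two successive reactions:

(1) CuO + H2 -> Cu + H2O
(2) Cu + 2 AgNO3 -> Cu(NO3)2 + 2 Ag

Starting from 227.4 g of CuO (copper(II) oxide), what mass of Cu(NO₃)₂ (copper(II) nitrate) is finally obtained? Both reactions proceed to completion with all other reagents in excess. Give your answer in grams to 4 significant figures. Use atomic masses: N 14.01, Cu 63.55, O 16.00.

536.2 g

M(CuO) = 63.55 + 16.00 = 79.55 g/mol.
M(Cu(NO3)2) = 63.55 + 2(14.01) + 6(16.00) = 187.57 g/mol.
n(CuO) = 227.40 / 79.55 = 2.8586 mol.
Step 1 gives a 1:1 ratio of CuO to Cu, so n(Cu) = 2.8586 mol.
In step 2 the Cu:Cu(NO3)2 ratio is 1:1, so n(Cu(NO3)2) = 2.8586 mol.
Mass of Cu(NO3)2 = 2.8586 × 187.57 = 536.18 g.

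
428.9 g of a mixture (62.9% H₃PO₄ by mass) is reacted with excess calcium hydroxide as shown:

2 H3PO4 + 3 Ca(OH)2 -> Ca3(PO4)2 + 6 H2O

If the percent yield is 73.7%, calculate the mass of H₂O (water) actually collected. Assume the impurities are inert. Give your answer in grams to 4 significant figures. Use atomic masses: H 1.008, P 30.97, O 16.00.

Pure H3PO4 available = 428.9 g × 0.629 = 269.78 g.
M(H3PO4) = 3(1.008) + 30.97 + 4(16.00) = 97.994 g/mol.
M(H2O) = 2(1.008) + 16.00 = 18.016 g/mol.
n(H3PO4) = 269.78 g / 97.994 g/mol = 2.7530 mol.
From the equation the H3PO4:H2O mole ratio is 2:6, so n(H2O) = 2.7530 × 6/2 = 8.2590 mol.
Mass of H2O = 8.2590 mol × 18.016 g/mol = 148.79 g.
Actual mass collected = 148.79 g × 0.737 = 109.66 g.

109.7 g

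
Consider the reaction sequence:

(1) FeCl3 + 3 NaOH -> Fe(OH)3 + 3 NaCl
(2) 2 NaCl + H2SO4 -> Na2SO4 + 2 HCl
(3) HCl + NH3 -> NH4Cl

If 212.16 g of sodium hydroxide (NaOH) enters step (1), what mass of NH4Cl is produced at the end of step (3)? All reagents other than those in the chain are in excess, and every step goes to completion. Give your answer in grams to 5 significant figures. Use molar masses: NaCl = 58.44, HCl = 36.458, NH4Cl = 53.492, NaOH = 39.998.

n(NaOH) = 212.16 / 39.998 = 5.30427 mol.
Reaction (1): NaOH→NaCl ratio 3:3 ⇒ n(NaCl) = 5.30427 mol.
Reaction (2): NaCl→HCl ratio 2:2 ⇒ n(HCl) = 5.30427 mol.
Reaction (3): HCl→NH4Cl ratio 1:1 ⇒ n(NH4Cl) = 5.30427 mol.
Mass of NH4Cl = 5.30427 × 53.492 = 283.736 g.

283.74 g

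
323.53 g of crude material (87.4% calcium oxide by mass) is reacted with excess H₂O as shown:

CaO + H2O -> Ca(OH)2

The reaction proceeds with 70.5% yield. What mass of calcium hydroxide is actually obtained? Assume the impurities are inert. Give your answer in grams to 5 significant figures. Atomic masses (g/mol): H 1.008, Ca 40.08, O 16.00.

263.39 g

Pure CaO available = 323.53 g × 0.874 = 282.765 g.
M(CaO) = 40.08 + 16.00 = 56.08 g/mol.
M(Ca(OH)2) = 40.08 + 2(16.00) + 2(1.008) = 74.096 g/mol.
n(CaO) = 282.765 g / 56.08 g/mol = 5.04218 mol.
From the equation the CaO:Ca(OH)2 mole ratio is 1:1, so n(Ca(OH)2) = 5.04218 × 1/1 = 5.04218 mol.
Mass of Ca(OH)2 = 5.04218 mol × 74.096 g/mol = 373.605 g.
Actual mass collected = 373.605 g × 0.705 = 263.392 g.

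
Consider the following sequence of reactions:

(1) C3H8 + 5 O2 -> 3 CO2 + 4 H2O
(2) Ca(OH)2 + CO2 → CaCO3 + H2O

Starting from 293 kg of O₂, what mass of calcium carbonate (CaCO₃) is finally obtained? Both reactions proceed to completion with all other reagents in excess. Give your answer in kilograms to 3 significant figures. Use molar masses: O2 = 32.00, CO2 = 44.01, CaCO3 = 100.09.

293 kg = 293000 g.
n(O2) = 293000 / 32.00 = 9156 mol.
Step 1 gives a 5:3 ratio of O2 to CO2, so n(CO2) = 5494 mol.
In step 2 the CO2:CaCO3 ratio is 1:1, so n(CaCO3) = 5494 mol.
Mass of CaCO3 = 5494 × 100.09 = 549900 g = 550 kg.

550 kg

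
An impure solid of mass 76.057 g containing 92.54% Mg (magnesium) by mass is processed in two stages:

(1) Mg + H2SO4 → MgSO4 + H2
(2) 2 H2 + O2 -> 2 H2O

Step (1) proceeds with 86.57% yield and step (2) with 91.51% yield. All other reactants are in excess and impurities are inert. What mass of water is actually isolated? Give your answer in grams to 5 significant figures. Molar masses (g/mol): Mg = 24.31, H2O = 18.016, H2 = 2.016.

Pure Mg = 76.057 × 0.9254 = 70.3831 g.
n(Mg) = 70.3831 / 24.31 = 2.89523 mol.
Step 1 (Mg:H2 = 1:1): theoretical n(H2) = 2.89523 mol; at 86.57% yield, n(H2) = 2.50640 mol.
Step 2 (H2:H2O = 2:2): theoretical n(H2O) = 2.50640 mol, so theoretical mass = 2.50640 × 18.016 = 45.1554 g.
At 91.51% yield, actual mass of H2O = 45.1554 × 0.9151 = 41.3217 g.

41.322 g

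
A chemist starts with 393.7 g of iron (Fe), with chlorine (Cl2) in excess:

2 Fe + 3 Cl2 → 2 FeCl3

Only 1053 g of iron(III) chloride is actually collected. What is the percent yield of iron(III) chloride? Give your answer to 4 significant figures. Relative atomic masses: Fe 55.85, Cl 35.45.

92.09 %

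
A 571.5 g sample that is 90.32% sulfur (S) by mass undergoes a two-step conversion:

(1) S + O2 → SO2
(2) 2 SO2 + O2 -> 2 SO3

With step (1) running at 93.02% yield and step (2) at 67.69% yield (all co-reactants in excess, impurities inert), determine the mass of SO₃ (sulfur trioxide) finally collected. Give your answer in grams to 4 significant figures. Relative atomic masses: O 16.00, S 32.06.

Pure S = 571.5 × 0.9032 = 516.18 g.
M(S) = 32.06 g/mol.
M(SO3) = 32.06 + 3(16.00) = 80.06 g/mol.
n(S) = 516.18 / 32.06 = 16.100 mol.
Step 1 (S:SO2 = 1:1): theoretical n(SO2) = 16.100 mol; at 93.02% yield, n(SO2) = 14.977 mol.
Step 2 (SO2:SO3 = 2:2): theoretical n(SO3) = 14.977 mol, so theoretical mass = 14.977 × 80.06 = 1199.0 g.
At 67.69% yield, actual mass of SO3 = 1199.0 × 0.6769 = 811.62 g.

811.6 g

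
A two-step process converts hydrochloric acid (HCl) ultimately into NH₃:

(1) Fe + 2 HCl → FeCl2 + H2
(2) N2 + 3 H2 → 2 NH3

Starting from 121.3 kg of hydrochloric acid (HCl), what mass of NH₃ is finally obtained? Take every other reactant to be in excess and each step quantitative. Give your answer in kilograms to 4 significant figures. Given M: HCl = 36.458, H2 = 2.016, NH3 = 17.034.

18.89 kg

121.3 kg = 121300 g.
n(HCl) = 121300 / 36.458 = 3327.1 mol.
Step 1 gives a 2:1 ratio of HCl to H2, so n(H2) = 1663.6 mol.
In step 2 the H2:NH3 ratio is 3:2, so n(NH3) = 1109.0 mol.
Mass of NH3 = 1109.0 × 17.034 = 18891 g = 18.89 kg.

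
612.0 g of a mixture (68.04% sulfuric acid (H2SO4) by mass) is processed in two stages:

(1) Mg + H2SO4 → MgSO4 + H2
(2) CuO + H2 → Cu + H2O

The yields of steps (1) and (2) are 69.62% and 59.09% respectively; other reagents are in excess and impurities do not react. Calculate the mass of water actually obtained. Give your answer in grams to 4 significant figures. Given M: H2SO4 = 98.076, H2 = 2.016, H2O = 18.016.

31.47 g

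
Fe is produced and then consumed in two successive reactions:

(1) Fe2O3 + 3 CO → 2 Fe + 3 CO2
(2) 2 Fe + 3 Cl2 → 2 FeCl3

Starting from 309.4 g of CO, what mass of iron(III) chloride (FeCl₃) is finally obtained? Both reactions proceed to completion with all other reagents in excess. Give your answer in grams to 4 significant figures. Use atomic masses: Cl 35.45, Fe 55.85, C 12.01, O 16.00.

M(CO) = 12.01 + 16.00 = 28.01 g/mol.
M(FeCl3) = 55.85 + 3(35.45) = 162.20 g/mol.
n(CO) = 309.40 / 28.01 = 11.046 mol.
Step 1 gives a 3:2 ratio of CO to Fe, so n(Fe) = 7.3640 mol.
In step 2 the Fe:FeCl3 ratio is 2:2, so n(FeCl3) = 7.3640 mol.
Mass of FeCl3 = 7.3640 × 162.20 = 1194.4 g.

1194 g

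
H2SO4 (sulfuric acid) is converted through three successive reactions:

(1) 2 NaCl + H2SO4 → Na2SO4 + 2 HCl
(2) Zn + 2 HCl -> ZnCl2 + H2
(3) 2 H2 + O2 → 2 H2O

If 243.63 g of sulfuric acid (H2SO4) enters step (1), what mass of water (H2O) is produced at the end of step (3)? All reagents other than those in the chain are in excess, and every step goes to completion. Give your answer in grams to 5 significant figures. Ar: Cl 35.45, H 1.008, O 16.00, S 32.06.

44.753 g

M(H2SO4) = 2(1.008) + 32.06 + 4(16.00) = 98.076 g/mol.
M(H2O) = 2(1.008) + 16.00 = 18.016 g/mol.
n(H2SO4) = 243.63 / 98.076 = 2.48409 mol.
Reaction (1): H2SO4→HCl ratio 1:2 ⇒ n(HCl) = 4.96819 mol.
Reaction (2): HCl→H2 ratio 2:1 ⇒ n(H2) = 2.48409 mol.
Reaction (3): H2→H2O ratio 2:2 ⇒ n(H2O) = 2.48409 mol.
Mass of H2O = 2.48409 × 18.016 = 44.7534 g.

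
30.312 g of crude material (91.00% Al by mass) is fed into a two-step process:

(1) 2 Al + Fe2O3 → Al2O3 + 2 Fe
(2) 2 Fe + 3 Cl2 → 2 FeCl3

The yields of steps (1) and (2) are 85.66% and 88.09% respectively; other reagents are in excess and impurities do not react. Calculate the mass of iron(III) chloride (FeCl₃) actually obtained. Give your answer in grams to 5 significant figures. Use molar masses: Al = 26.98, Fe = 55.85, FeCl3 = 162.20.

Pure Al = 30.312 × 0.9100 = 27.5839 g.
n(Al) = 27.5839 / 26.98 = 1.02238 mol.
Step 1 (Al:Fe = 2:2): theoretical n(Fe) = 1.02238 mol; at 85.66% yield, n(Fe) = 0.875774 mol.
Step 2 (Fe:FeCl3 = 2:2): theoretical n(FeCl3) = 0.875774 mol, so theoretical mass = 0.875774 × 162.20 = 142.051 g.
At 88.09% yield, actual mass of FeCl3 = 142.051 × 0.8809 = 125.132 g.

125.13 g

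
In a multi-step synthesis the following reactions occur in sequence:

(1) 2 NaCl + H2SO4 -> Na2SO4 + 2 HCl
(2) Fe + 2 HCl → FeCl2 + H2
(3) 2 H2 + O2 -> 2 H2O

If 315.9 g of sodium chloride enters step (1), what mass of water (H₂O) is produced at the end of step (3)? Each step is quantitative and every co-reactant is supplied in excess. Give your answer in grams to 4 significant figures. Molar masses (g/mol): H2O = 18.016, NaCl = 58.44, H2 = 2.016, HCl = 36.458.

n(NaCl) = 315.9 / 58.44 = 5.4055 mol.
Reaction (1): NaCl→HCl ratio 2:2 ⇒ n(HCl) = 5.4055 mol.
Reaction (2): HCl→H2 ratio 2:1 ⇒ n(H2) = 2.7028 mol.
Reaction (3): H2→H2O ratio 2:2 ⇒ n(H2O) = 2.7028 mol.
Mass of H2O = 2.7028 × 18.016 = 48.693 g.

48.69 g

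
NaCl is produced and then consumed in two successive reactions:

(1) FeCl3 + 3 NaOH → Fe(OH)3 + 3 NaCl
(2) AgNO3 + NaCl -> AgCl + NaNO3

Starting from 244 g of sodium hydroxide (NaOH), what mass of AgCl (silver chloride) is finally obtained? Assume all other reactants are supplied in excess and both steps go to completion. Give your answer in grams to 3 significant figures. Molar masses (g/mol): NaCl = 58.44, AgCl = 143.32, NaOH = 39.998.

874 g

n(NaOH) = 244.0 / 39.998 = 6.100 mol.
Step 1 gives a 3:3 ratio of NaOH to NaCl, so n(NaCl) = 6.100 mol.
In step 2 the NaCl:AgCl ratio is 1:1, so n(AgCl) = 6.100 mol.
Mass of AgCl = 6.100 × 143.32 = 874.3 g.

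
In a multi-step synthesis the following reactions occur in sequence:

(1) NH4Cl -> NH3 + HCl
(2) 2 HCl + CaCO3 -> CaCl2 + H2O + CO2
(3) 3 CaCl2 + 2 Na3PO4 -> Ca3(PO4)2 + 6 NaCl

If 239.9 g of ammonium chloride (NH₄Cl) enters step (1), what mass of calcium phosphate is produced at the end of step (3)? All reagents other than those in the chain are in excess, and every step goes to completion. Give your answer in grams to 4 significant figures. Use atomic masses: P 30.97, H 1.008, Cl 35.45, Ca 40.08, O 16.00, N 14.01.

231.8 g

M(NH4Cl) = 14.01 + 4(1.008) + 35.45 = 53.492 g/mol.
M(Ca3(PO4)2) = 3(40.08) + 2(30.97) + 8(16.00) = 310.18 g/mol.
n(NH4Cl) = 239.9 / 53.492 = 4.4848 mol.
Reaction (1): NH4Cl→HCl ratio 1:1 ⇒ n(HCl) = 4.4848 mol.
Reaction (2): HCl→CaCl2 ratio 2:1 ⇒ n(CaCl2) = 2.2424 mol.
Reaction (3): CaCl2→Ca3(PO4)2 ratio 3:1 ⇒ n(Ca3(PO4)2) = 0.74746 mol.
Mass of Ca3(PO4)2 = 0.74746 × 310.18 = 231.85 g.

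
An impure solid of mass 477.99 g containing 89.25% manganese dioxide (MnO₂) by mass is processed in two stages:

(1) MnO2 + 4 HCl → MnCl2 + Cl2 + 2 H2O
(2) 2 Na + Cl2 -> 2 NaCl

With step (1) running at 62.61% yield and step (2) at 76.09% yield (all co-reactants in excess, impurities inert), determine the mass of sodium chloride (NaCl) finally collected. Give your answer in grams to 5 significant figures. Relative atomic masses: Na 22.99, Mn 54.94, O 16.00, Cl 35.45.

273.22 g

Pure MnO2 = 477.99 × 0.8925 = 426.606 g.
M(MnO2) = 54.94 + 2(16.00) = 86.94 g/mol.
M(NaCl) = 22.99 + 35.45 = 58.44 g/mol.
n(MnO2) = 426.606 / 86.94 = 4.90690 mol.
Step 1 (MnO2:Cl2 = 1:1): theoretical n(Cl2) = 4.90690 mol; at 62.61% yield, n(Cl2) = 3.07221 mol.
Step 2 (Cl2:NaCl = 1:2): theoretical n(NaCl) = 6.14442 mol, so theoretical mass = 6.14442 × 58.44 = 359.080 g.
At 76.09% yield, actual mass of NaCl = 359.080 × 0.7609 = 273.224 g.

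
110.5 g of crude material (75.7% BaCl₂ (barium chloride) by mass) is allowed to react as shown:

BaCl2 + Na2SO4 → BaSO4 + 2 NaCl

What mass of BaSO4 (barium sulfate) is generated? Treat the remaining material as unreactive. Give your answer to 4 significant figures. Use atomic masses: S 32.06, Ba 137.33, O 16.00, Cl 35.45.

93.76 g

Mass of pure BaCl2 = 110.5 g × 0.757 = 83.648 g.
M(BaCl2) = 137.33 + 2(35.45) = 208.23 g/mol.
M(BaSO4) = 137.33 + 32.06 + 4(16.00) = 233.39 g/mol.
n(BaCl2) = 83.648 g / 208.23 g/mol = 0.40171 mol.
From the equation the BaCl2:BaSO4 mole ratio is 1:1, so n(BaSO4) = 0.40171 × 1/1 = 0.40171 mol.
Mass of BaSO4 = 0.40171 mol × 233.39 g/mol = 93.756 g.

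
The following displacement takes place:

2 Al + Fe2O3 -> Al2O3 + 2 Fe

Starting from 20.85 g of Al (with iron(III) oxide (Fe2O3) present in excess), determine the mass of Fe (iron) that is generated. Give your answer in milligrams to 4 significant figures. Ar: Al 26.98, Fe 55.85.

43160 mg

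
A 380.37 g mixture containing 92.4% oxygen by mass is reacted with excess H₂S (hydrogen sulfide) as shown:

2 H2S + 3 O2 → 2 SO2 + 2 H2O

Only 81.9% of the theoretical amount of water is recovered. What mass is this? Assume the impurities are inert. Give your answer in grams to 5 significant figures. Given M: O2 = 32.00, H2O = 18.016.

108.04 g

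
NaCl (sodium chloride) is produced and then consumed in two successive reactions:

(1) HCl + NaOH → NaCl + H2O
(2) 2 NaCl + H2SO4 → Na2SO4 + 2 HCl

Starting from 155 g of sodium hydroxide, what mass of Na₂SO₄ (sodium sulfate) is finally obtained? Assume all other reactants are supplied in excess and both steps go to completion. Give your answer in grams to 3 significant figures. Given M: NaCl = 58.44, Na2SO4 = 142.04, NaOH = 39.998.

275 g

n(NaOH) = 155.0 / 39.998 = 3.875 mol.
Step 1 gives a 1:1 ratio of NaOH to NaCl, so n(NaCl) = 3.875 mol.
In step 2 the NaCl:Na2SO4 ratio is 2:1, so n(Na2SO4) = 1.938 mol.
Mass of Na2SO4 = 1.938 × 142.04 = 275.2 g.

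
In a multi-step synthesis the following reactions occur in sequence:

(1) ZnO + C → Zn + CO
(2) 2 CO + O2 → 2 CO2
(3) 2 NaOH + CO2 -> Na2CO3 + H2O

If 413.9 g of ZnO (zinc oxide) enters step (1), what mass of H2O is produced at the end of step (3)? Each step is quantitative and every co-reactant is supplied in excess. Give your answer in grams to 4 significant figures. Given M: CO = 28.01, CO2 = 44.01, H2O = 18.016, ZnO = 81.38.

91.63 g

n(ZnO) = 413.9 / 81.38 = 5.0860 mol.
Reaction (1): ZnO→CO ratio 1:1 ⇒ n(CO) = 5.0860 mol.
Reaction (2): CO→CO2 ratio 2:2 ⇒ n(CO2) = 5.0860 mol.
Reaction (3): CO2→H2O ratio 1:1 ⇒ n(H2O) = 5.0860 mol.
Mass of H2O = 5.0860 × 18.016 = 91.630 g.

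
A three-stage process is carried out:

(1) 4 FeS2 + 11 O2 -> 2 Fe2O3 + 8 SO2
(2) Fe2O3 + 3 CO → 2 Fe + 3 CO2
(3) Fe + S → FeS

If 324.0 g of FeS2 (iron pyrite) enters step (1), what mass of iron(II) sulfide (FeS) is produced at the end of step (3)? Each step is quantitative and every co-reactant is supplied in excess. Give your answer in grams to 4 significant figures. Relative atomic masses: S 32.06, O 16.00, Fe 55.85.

237.4 g

M(FeS2) = 55.85 + 2(32.06) = 119.97 g/mol.
M(FeS) = 55.85 + 32.06 = 87.91 g/mol.
n(FeS2) = 324.0 / 119.97 = 2.7007 mol.
Reaction (1): FeS2→Fe2O3 ratio 4:2 ⇒ n(Fe2O3) = 1.3503 mol.
Reaction (2): Fe2O3→Fe ratio 1:2 ⇒ n(Fe) = 2.7007 mol.
Reaction (3): Fe→FeS ratio 1:1 ⇒ n(FeS) = 2.7007 mol.
Mass of FeS = 2.7007 × 87.91 = 237.42 g.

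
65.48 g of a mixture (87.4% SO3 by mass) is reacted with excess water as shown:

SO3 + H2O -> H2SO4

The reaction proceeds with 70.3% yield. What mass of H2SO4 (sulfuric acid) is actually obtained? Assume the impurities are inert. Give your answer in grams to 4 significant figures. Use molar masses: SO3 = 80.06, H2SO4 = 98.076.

49.29 g

Pure SO3 available = 65.48 g × 0.874 = 57.230 g.
n(SO3) = 57.230 g / 80.06 g/mol = 0.71483 mol.
From the equation the SO3:H2SO4 mole ratio is 1:1, so n(H2SO4) = 0.71483 × 1/1 = 0.71483 mol.
Mass of H2SO4 = 0.71483 mol × 98.076 g/mol = 70.108 g.
Actual mass collected = 70.108 g × 0.703 = 49.286 g.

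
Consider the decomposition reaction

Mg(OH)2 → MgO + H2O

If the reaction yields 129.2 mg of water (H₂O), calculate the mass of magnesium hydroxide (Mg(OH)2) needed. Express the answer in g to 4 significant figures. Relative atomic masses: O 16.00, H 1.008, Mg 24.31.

0.4183 g

M(H2O) = 2(1.008) + 16.00 = 18.016 g/mol.
M(Mg(OH)2) = 24.31 + 2(16.00) + 2(1.008) = 58.326 g/mol.
Convert: 129.2 mg = 0.12920 g.
n(H2O) = 0.12920 g / 18.016 g/mol = 0.0071714 mol.
From the equation the H2O:Mg(OH)2 mole ratio is 1:1, so n(Mg(OH)2) = 0.0071714 × 1/1 = 0.0071714 mol.
Mass of Mg(OH)2 = 0.0071714 mol × 58.326 g/mol = 0.41828 g.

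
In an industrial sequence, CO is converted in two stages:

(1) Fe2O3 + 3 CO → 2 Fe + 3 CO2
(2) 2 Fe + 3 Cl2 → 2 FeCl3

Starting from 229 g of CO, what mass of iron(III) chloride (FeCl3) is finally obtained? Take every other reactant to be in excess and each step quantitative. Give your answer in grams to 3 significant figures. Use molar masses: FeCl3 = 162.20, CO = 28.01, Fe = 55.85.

884 g

n(CO) = 229.0 / 28.01 = 8.176 mol.
Step 1 gives a 3:2 ratio of CO to Fe, so n(Fe) = 5.450 mol.
In step 2 the Fe:FeCl3 ratio is 2:2, so n(FeCl3) = 5.450 mol.
Mass of FeCl3 = 5.450 × 162.20 = 884.1 g.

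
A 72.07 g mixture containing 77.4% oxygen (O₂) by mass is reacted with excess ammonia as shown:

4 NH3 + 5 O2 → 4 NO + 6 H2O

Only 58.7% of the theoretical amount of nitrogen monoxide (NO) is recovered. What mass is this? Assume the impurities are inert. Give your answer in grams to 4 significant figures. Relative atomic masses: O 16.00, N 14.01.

24.57 g

Pure O2 available = 72.07 g × 0.774 = 55.782 g.
M(O2) = 2(16.00) = 32.00 g/mol.
M(NO) = 14.01 + 16.00 = 30.01 g/mol.
n(O2) = 55.782 g / 32.00 g/mol = 1.7432 mol.
From the equation the O2:NO mole ratio is 5:4, so n(NO) = 1.7432 × 4/5 = 1.3946 mol.
Mass of NO = 1.3946 mol × 30.01 g/mol = 41.851 g.
Actual mass collected = 41.851 g × 0.587 = 24.566 g.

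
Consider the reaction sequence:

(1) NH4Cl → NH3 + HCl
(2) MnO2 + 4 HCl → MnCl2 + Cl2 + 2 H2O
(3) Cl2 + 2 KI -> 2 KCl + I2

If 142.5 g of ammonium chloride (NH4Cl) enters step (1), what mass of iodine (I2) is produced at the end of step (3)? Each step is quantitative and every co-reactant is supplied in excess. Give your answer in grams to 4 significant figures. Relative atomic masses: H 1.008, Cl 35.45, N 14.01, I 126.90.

M(NH4Cl) = 14.01 + 4(1.008) + 35.45 = 53.492 g/mol.
M(I2) = 2(126.90) = 253.80 g/mol.
n(NH4Cl) = 142.5 / 53.492 = 2.6639 mol.
Reaction (1): NH4Cl→HCl ratio 1:1 ⇒ n(HCl) = 2.6639 mol.
Reaction (2): HCl→Cl2 ratio 4:1 ⇒ n(Cl2) = 0.66599 mol.
Reaction (3): Cl2→I2 ratio 1:1 ⇒ n(I2) = 0.66599 mol.
Mass of I2 = 0.66599 × 253.80 = 169.03 g.

169.0 g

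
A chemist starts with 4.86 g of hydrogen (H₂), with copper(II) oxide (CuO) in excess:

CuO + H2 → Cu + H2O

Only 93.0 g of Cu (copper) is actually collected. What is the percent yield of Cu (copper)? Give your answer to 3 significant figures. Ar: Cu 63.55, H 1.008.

M(H2) = 2(1.008) = 2.016 g/mol.
M(Cu) = 63.55 g/mol.
n(H2) = 4.860 g / 2.016 g/mol = 2.411 mol.
From the equation the H2:Cu mole ratio is 1:1, so n(Cu) = 2.411 × 1/1 = 2.411 mol.
Mass of Cu = 2.411 mol × 63.55 g/mol = 153.2 g.
This is the theoretical yield. Percent yield = 93.0 g / 153.2 g × 100% = 60.70%.

60.7 %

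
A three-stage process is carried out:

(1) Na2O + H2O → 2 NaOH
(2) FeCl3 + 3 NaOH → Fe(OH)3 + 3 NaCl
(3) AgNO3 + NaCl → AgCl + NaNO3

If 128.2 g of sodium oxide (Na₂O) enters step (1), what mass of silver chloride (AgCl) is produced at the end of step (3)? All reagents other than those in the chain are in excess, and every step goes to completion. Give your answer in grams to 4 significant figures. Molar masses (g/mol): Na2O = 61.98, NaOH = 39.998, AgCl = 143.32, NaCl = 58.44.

592.9 g

n(Na2O) = 128.2 / 61.98 = 2.0684 mol.
Reaction (1): Na2O→NaOH ratio 1:2 ⇒ n(NaOH) = 4.1368 mol.
Reaction (2): NaOH→NaCl ratio 3:3 ⇒ n(NaCl) = 4.1368 mol.
Reaction (3): NaCl→AgCl ratio 1:1 ⇒ n(AgCl) = 4.1368 mol.
Mass of AgCl = 4.1368 × 143.32 = 592.89 g.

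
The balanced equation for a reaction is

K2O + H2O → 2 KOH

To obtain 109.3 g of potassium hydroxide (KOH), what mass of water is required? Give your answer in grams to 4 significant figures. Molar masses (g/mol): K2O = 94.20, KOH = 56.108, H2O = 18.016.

17.55 g

n(KOH) = 109.30 g / 56.108 g/mol = 1.9480 mol.
From the equation the KOH:H2O mole ratio is 2:1, so n(H2O) = 1.9480 × 1/2 = 0.97401 mol.
Mass of H2O = 0.97401 mol × 18.016 g/mol = 17.548 g.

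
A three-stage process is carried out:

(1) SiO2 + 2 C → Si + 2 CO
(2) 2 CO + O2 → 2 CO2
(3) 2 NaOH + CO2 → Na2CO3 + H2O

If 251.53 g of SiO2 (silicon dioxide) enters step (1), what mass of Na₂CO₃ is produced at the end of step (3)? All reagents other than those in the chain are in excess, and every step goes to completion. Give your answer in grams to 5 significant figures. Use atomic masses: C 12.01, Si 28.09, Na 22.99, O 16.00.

M(SiO2) = 28.09 + 2(16.00) = 60.09 g/mol.
M(Na2CO3) = 2(22.99) + 12.01 + 3(16.00) = 105.99 g/mol.
n(SiO2) = 251.53 / 60.09 = 4.18589 mol.
Reaction (1): SiO2→CO ratio 1:2 ⇒ n(CO) = 8.37178 mol.
Reaction (2): CO→CO2 ratio 2:2 ⇒ n(CO2) = 8.37178 mol.
Reaction (3): CO2→Na2CO3 ratio 1:1 ⇒ n(Na2CO3) = 8.37178 mol.
Mass of Na2CO3 = 8.37178 × 105.99 = 887.325 g.

887.32 g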